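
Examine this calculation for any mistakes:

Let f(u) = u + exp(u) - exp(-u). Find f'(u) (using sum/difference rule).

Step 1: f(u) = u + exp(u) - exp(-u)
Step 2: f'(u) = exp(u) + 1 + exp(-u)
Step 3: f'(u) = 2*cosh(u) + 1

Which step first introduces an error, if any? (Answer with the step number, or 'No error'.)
No error

All steps in this derivation are correct.
The final answer f'(u) = 2*cosh(u) + 1 is valid.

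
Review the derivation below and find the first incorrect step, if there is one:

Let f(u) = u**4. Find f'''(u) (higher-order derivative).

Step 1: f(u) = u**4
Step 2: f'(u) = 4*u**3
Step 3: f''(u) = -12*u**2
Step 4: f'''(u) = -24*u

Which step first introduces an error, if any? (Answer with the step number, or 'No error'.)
Step 3

Step 3 is incorrect due to a sign flip.
The step shows: -12*u**2
The correct value should be: 12*u**2

Explanation: The sign of the whole expression was flipped: the term 12*u**2 was incorrectly written as -12*u**2
The later steps are derived from this incorrect expression, so the error originates in Step 3.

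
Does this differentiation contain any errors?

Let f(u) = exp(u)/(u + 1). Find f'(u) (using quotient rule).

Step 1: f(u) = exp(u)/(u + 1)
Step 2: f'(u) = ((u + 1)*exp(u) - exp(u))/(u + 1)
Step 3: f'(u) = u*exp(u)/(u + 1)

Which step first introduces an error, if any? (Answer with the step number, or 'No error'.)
Step 2

Step 2 is incorrect due to a wrong exponent.
The step shows: ((u + 1)*exp(u) - exp(u))/(u + 1)
The correct value should be: ((u + 1)*exp(u) - exp(u))/(u + 1)**2

Explanation: The exponent -2 on u + 1 was incorrectly written as -1: the term ((u + 1)*exp(u) - exp(u))/(u + 1)**2 was incorrectly written as ((u + 1)*exp(u) - exp(u))/(u + 1)
The later steps are derived from this incorrect expression, so the error originates in Step 2.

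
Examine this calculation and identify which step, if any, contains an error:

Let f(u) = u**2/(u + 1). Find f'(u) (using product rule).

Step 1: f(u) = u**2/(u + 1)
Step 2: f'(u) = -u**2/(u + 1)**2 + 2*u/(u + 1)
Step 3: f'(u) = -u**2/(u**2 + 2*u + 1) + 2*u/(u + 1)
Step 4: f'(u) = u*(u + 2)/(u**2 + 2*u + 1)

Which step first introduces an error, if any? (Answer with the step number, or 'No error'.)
No error

All steps in this derivation are correct.
The final answer f'(u) = u*(u + 2)/(u**2 + 2*u + 1) is valid.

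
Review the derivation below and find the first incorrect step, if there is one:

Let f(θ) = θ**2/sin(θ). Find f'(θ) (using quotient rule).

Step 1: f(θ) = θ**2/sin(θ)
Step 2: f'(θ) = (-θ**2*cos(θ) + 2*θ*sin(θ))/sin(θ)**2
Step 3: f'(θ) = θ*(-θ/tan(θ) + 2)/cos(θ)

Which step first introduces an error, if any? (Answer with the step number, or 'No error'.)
Step 3

Step 3 is incorrect due to a wrong trig function.
The step shows: θ*(-θ/tan(θ) + 2)/cos(θ)
The correct value should be: θ*(-θ/tan(θ) + 2)/sin(θ)

Explanation: sin(θ) was incorrectly written as cos(θ): the term θ*(-θ/tan(θ) + 2)/sin(θ) was incorrectly written as θ*(-θ/tan(θ) + 2)/cos(θ)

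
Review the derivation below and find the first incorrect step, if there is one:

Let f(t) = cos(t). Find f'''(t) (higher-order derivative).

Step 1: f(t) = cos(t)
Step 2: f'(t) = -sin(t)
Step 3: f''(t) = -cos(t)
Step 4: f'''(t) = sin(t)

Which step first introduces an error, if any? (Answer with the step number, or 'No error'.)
No error

All steps in this derivation are correct.
The final answer f'''(t) = sin(t) is valid.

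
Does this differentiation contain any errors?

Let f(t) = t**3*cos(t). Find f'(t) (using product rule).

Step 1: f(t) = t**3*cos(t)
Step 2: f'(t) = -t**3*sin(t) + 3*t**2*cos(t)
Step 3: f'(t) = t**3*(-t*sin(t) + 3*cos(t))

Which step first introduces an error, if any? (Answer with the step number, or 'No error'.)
Step 3

Step 3 is incorrect due to a wrong exponent.
The step shows: t**3*(-t*sin(t) + 3*cos(t))
The correct value should be: t**2*(-t*sin(t) + 3*cos(t))

Explanation: The exponent 2 on t was incorrectly written as 3: the term t**2*(-t*sin(t) + 3*cos(t)) was incorrectly written as t**3*(-t*sin(t) + 3*cos(t))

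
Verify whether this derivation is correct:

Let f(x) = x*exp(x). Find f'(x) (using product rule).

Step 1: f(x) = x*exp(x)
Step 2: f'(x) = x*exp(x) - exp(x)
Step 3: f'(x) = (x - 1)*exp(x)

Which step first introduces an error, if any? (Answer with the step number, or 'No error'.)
Step 2

Step 2 is incorrect due to a sign flip.
The step shows: x*exp(x) - exp(x)
The correct value should be: x*exp(x) + exp(x)

Explanation: The sign of one term was flipped: the term exp(x) was incorrectly written as -exp(x)
The later steps are derived from this incorrect expression, so the error originates in Step 2.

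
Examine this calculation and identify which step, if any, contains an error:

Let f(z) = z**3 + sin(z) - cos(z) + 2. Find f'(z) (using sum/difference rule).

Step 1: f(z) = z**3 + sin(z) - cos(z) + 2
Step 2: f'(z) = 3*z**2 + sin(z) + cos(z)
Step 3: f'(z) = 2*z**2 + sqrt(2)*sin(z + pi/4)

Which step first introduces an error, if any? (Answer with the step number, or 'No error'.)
Step 3

Step 3 is incorrect due to a wrong coefficient.
The step shows: 2*z**2 + sqrt(2)*sin(z + pi/4)
The correct value should be: 3*z**2 + sqrt(2)*sin(z + pi/4)

Explanation: The coefficient 3 was incorrectly written as 2: the term 3*z**2 was incorrectly written as 2*z**2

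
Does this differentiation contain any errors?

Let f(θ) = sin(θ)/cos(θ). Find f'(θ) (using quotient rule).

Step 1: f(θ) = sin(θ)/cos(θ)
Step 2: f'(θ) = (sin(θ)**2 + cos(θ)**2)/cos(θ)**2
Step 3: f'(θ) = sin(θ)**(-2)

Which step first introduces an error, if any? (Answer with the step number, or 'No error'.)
Step 3

Step 3 is incorrect due to a wrong trig function.
The step shows: sin(θ)**(-2)
The correct value should be: cos(θ)**(-2)

Explanation: cos(θ) was incorrectly written as sin(θ): the term cos(θ)**(-2) was incorrectly written as sin(θ)**(-2)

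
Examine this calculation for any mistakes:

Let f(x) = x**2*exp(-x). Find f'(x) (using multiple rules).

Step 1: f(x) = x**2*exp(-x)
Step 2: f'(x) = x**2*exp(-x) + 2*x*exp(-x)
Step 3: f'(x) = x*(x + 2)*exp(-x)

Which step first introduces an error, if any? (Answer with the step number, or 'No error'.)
Step 2

Step 2 is incorrect due to a sign flip.
The step shows: x**2*exp(-x) + 2*x*exp(-x)
The correct value should be: -x**2*exp(-x) + 2*x*exp(-x)

Explanation: The sign of one term was flipped: the term -x**2*exp(-x) was incorrectly written as x**2*exp(-x)
The later steps are derived from this incorrect expression, so the error originates in Step 2.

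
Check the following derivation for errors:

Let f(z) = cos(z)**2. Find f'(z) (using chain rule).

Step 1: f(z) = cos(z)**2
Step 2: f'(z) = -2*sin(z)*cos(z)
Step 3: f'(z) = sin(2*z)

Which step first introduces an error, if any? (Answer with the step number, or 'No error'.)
Step 3

Step 3 is incorrect due to a sign flip.
The step shows: sin(2*z)
The correct value should be: -sin(2*z)

Explanation: The sign of the whole expression was flipped: the term -sin(2*z) was incorrectly written as sin(2*z)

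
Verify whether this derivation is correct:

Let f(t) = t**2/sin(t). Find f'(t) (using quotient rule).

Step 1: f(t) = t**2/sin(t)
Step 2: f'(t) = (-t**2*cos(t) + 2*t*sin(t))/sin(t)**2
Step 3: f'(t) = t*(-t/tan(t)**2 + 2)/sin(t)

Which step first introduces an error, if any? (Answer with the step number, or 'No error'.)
Step 3

Step 3 is incorrect due to a wrong exponent.
The step shows: t*(-t/tan(t)**2 + 2)/sin(t)
The correct value should be: t*(-t/tan(t) + 2)/sin(t)

Explanation: The exponent -1 on tan(t) was incorrectly written as -2: the term t*(-t/tan(t) + 2)/sin(t) was incorrectly written as t*(-t/tan(t)**2 + 2)/sin(t)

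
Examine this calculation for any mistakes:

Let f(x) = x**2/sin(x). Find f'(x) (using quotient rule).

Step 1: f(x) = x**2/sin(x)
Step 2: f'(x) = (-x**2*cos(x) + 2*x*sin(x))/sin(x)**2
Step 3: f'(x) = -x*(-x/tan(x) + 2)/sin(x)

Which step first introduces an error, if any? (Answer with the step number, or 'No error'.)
Step 3

Step 3 is incorrect due to a sign flip.
The step shows: -x*(-x/tan(x) + 2)/sin(x)
The correct value should be: x*(-x/tan(x) + 2)/sin(x)

Explanation: The sign of the whole expression was flipped: the term x*(-x/tan(x) + 2)/sin(x) was incorrectly written as -x*(-x/tan(x) + 2)/sin(x)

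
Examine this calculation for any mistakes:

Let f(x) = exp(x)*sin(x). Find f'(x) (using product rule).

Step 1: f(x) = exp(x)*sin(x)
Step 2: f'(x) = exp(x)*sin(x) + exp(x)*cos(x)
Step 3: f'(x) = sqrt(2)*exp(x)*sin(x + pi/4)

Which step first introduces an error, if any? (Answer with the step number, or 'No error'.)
No error

All steps in this derivation are correct.
The final answer f'(x) = sqrt(2)*exp(x)*sin(x + pi/4) is valid.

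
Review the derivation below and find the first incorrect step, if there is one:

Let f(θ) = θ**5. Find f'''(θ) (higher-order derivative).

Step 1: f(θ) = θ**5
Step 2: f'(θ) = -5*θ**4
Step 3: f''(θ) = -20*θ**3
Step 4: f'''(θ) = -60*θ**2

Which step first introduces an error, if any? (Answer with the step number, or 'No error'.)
Step 2

Step 2 is incorrect due to a sign flip.
The step shows: -5*θ**4
The correct value should be: 5*θ**4

Explanation: The sign of the whole expression was flipped: the term 5*θ**4 was incorrectly written as -5*θ**4
The later steps are derived from this incorrect expression, so the error originates in Step 2.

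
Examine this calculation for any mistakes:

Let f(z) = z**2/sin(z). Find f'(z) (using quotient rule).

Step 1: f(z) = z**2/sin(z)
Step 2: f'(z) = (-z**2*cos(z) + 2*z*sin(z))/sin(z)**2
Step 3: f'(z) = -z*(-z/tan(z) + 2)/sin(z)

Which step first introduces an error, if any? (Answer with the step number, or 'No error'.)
Step 3

Step 3 is incorrect due to a sign flip.
The step shows: -z*(-z/tan(z) + 2)/sin(z)
The correct value should be: z*(-z/tan(z) + 2)/sin(z)

Explanation: The sign of the whole expression was flipped: the term z*(-z/tan(z) + 2)/sin(z) was incorrectly written as -z*(-z/tan(z) + 2)/sin(z)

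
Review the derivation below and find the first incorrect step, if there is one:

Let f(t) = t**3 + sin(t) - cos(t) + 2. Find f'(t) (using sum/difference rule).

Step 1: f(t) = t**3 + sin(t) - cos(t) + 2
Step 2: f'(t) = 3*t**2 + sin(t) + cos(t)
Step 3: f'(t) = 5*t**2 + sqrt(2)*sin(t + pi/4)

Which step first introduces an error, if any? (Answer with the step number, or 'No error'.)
Step 3

Step 3 is incorrect due to a wrong coefficient.
The step shows: 5*t**2 + sqrt(2)*sin(t + pi/4)
The correct value should be: 3*t**2 + sqrt(2)*sin(t + pi/4)

Explanation: The coefficient 3 was incorrectly written as 5: the term 3*t**2 was incorrectly written as 5*t**2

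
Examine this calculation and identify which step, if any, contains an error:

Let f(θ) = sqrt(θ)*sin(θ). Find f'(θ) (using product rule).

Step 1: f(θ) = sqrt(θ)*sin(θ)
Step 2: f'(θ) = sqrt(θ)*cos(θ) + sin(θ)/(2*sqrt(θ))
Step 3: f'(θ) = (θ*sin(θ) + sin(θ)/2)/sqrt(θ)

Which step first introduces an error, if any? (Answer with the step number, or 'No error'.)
Step 3

Step 3 is incorrect due to a wrong trig function.
The step shows: (θ*sin(θ) + sin(θ)/2)/sqrt(θ)
The correct value should be: (θ*cos(θ) + sin(θ)/2)/sqrt(θ)

Explanation: cos(θ) was incorrectly written as sin(θ): the term (θ*cos(θ) + sin(θ)/2)/sqrt(θ) was incorrectly written as (θ*sin(θ) + sin(θ)/2)/sqrt(θ)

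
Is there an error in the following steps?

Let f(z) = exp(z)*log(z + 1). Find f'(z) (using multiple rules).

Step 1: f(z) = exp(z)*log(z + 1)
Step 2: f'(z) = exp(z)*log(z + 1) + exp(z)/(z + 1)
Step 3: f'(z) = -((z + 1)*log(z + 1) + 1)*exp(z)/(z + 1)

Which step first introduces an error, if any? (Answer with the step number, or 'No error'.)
Step 3

Step 3 is incorrect due to a sign flip.
The step shows: -((z + 1)*log(z + 1) + 1)*exp(z)/(z + 1)
The correct value should be: ((z + 1)*log(z + 1) + 1)*exp(z)/(z + 1)

Explanation: The sign of the whole expression was flipped: the term ((z + 1)*log(z + 1) + 1)*exp(z)/(z + 1) was incorrectly written as -((z + 1)*log(z + 1) + 1)*exp(z)/(z + 1)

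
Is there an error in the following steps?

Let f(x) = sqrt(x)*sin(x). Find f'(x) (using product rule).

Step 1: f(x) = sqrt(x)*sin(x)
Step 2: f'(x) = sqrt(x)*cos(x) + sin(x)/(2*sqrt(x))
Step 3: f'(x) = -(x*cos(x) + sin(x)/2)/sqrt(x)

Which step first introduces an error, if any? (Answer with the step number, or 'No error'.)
Step 3

Step 3 is incorrect due to a sign flip.
The step shows: -(x*cos(x) + sin(x)/2)/sqrt(x)
The correct value should be: (x*cos(x) + sin(x)/2)/sqrt(x)

Explanation: The sign of the whole expression was flipped: the term (x*cos(x) + sin(x)/2)/sqrt(x) was incorrectly written as -(x*cos(x) + sin(x)/2)/sqrt(x)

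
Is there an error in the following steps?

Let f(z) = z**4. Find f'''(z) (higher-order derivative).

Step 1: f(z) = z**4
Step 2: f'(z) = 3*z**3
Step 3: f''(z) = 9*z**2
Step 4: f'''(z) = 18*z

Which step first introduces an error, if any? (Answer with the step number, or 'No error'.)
Step 2

Step 2 is incorrect due to a wrong coefficient.
The step shows: 3*z**3
The correct value should be: 4*z**3

Explanation: The coefficient 4 was incorrectly written as 3: the term 4*z**3 was incorrectly written as 3*z**3
The later steps are derived from this incorrect expression, so the error originates in Step 2.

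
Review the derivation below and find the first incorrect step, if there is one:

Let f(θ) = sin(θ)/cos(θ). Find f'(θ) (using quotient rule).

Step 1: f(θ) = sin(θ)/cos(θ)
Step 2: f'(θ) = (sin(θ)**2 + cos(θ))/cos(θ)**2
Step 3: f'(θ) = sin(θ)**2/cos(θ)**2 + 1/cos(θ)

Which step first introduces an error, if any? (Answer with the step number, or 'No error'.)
Step 2

Step 2 is incorrect due to a wrong exponent.
The step shows: (sin(θ)**2 + cos(θ))/cos(θ)**2
The correct value should be: (sin(θ)**2 + cos(θ)**2)/cos(θ)**2

Explanation: The exponent 2 on cos(θ) was incorrectly written as 1: the term (sin(θ)**2 + cos(θ)**2)/cos(θ)**2 was incorrectly written as (sin(θ)**2 + cos(θ))/cos(θ)**2
The later steps are derived from this incorrect expression, so the error originates in Step 2.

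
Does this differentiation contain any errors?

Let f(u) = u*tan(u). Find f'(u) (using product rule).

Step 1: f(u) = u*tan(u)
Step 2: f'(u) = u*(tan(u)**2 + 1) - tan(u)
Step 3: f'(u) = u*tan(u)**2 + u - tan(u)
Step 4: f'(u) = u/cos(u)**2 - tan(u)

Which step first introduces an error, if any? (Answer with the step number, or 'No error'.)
Step 2

Step 2 is incorrect due to a sign flip.
The step shows: u*(tan(u)**2 + 1) - tan(u)
The correct value should be: u*(tan(u)**2 + 1) + tan(u)

Explanation: The sign of one term was flipped: the term tan(u) was incorrectly written as -tan(u)
The later steps are derived from this incorrect expression, so the error originates in Step 2.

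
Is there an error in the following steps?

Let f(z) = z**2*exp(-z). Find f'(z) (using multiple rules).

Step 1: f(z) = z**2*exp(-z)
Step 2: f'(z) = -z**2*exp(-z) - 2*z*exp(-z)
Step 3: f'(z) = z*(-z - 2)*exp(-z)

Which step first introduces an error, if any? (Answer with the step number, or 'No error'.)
Step 2

Step 2 is incorrect due to a sign flip.
The step shows: -z**2*exp(-z) - 2*z*exp(-z)
The correct value should be: -z**2*exp(-z) + 2*z*exp(-z)

Explanation: The sign of one term was flipped: the term 2*z*exp(-z) was incorrectly written as -2*z*exp(-z)
The later steps are derived from this incorrect expression, so the error originates in Step 2.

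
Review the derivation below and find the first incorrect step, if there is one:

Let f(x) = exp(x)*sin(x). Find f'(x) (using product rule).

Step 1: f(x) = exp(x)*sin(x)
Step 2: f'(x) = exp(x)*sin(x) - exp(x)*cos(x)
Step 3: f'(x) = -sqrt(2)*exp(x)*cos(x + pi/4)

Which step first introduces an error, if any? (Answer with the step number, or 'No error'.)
Step 2

Step 2 is incorrect due to a sign flip.
The step shows: exp(x)*sin(x) - exp(x)*cos(x)
The correct value should be: exp(x)*sin(x) + exp(x)*cos(x)

Explanation: The sign of one term was flipped: the term exp(x)*cos(x) was incorrectly written as -exp(x)*cos(x)
The later steps are derived from this incorrect expression, so the error originates in Step 2.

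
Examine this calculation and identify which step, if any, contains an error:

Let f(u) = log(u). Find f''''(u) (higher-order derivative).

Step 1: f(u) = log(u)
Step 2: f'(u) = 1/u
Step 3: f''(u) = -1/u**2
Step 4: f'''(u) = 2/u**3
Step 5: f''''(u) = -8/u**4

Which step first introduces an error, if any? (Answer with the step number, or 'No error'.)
Step 5

Step 5 is incorrect due to a wrong coefficient.
The step shows: -8/u**4
The correct value should be: -6/u**4

Explanation: The coefficient -6 was incorrectly written as -8: the term -6/u**4 was incorrectly written as -8/u**4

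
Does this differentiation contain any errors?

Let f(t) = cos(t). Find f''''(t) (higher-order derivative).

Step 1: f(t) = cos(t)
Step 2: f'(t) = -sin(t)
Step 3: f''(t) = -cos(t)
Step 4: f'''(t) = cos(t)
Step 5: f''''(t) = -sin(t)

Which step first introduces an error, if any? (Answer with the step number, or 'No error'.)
Step 4

Step 4 is incorrect due to a wrong trig function.
The step shows: cos(t)
The correct value should be: sin(t)

Explanation: sin(t) was incorrectly written as cos(t): the term sin(t) was incorrectly written as cos(t)
The later steps are derived from this incorrect expression, so the error originates in Step 4.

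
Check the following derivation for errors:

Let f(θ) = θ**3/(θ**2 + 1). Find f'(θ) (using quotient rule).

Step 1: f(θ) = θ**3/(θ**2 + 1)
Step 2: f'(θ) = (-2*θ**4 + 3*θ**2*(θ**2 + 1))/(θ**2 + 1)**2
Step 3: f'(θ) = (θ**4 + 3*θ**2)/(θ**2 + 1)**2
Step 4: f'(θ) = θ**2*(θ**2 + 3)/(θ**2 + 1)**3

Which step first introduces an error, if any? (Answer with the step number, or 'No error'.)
Step 4

Step 4 is incorrect due to a wrong exponent.
The step shows: θ**2*(θ**2 + 3)/(θ**2 + 1)**3
The correct value should be: θ**2*(θ**2 + 3)/(θ**2 + 1)**2

Explanation: The exponent -2 on θ**2 + 1 was incorrectly written as -3: the term θ**2*(θ**2 + 3)/(θ**2 + 1)**2 was incorrectly written as θ**2*(θ**2 + 3)/(θ**2 + 1)**3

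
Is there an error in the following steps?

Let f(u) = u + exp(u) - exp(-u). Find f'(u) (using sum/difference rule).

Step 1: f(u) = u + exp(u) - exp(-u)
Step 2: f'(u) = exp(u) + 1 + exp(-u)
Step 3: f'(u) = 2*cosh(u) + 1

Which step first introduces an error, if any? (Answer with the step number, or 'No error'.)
No error

All steps in this derivation are correct.
The final answer f'(u) = 2*cosh(u) + 1 is valid.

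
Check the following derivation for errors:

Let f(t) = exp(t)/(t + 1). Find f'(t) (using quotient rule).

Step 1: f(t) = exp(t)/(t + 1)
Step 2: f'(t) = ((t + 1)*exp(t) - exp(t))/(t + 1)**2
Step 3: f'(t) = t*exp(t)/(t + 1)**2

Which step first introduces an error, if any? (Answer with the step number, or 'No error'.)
No error

All steps in this derivation are correct.
The final answer f'(t) = t*exp(t)/(t + 1)**2 is valid.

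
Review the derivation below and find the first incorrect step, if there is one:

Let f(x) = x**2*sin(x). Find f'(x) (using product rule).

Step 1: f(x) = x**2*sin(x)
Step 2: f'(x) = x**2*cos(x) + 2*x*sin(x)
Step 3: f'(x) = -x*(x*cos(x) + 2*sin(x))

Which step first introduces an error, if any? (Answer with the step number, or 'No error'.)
Step 3

Step 3 is incorrect due to a sign flip.
The step shows: -x*(x*cos(x) + 2*sin(x))
The correct value should be: x*(x*cos(x) + 2*sin(x))

Explanation: The sign of the whole expression was flipped: the term x*(x*cos(x) + 2*sin(x)) was incorrectly written as -x*(x*cos(x) + 2*sin(x))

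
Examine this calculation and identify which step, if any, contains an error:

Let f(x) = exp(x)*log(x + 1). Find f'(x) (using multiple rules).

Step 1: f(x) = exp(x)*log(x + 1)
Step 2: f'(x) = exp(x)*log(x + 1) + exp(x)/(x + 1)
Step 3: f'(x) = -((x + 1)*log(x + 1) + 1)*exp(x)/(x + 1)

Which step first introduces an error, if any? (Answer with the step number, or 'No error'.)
Step 3

Step 3 is incorrect due to a sign flip.
The step shows: -((x + 1)*log(x + 1) + 1)*exp(x)/(x + 1)
The correct value should be: ((x + 1)*log(x + 1) + 1)*exp(x)/(x + 1)

Explanation: The sign of the whole expression was flipped: the term ((x + 1)*log(x + 1) + 1)*exp(x)/(x + 1) was incorrectly written as -((x + 1)*log(x + 1) + 1)*exp(x)/(x + 1)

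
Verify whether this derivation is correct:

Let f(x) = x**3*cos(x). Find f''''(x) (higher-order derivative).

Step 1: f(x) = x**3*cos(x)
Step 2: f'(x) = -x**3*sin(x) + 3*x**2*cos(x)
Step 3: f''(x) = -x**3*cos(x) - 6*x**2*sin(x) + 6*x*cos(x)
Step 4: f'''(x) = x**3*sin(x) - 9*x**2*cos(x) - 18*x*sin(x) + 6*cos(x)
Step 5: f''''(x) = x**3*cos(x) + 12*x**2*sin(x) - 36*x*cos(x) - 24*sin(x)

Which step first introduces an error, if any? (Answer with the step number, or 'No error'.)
No error

All steps in this derivation are correct.
The final answer f''''(x) = x**3*cos(x) + 12*x**2*sin(x) - 36*x*cos(x) - 24*sin(x) is valid.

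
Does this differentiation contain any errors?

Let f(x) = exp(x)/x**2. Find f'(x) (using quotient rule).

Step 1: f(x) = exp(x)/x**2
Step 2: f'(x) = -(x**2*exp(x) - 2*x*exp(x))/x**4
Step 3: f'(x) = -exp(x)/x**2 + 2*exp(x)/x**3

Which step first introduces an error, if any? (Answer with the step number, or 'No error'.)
Step 2

Step 2 is incorrect due to a sign flip.
The step shows: -(x**2*exp(x) - 2*x*exp(x))/x**4
The correct value should be: (x**2*exp(x) - 2*x*exp(x))/x**4

Explanation: The sign of the whole expression was flipped: the term (x**2*exp(x) - 2*x*exp(x))/x**4 was incorrectly written as -(x**2*exp(x) - 2*x*exp(x))/x**4
The later steps are derived from this incorrect expression, so the error originates in Step 2.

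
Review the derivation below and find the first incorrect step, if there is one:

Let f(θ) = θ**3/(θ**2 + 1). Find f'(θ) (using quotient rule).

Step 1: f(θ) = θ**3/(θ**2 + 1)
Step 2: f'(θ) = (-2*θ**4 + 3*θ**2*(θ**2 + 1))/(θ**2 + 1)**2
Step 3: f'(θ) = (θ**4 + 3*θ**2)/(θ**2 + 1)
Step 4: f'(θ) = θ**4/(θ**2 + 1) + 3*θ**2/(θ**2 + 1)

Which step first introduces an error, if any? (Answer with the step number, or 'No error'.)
Step 3

Step 3 is incorrect due to a wrong exponent.
The step shows: (θ**4 + 3*θ**2)/(θ**2 + 1)
The correct value should be: (θ**4 + 3*θ**2)/(θ**2 + 1)**2

Explanation: The exponent -2 on θ**2 + 1 was incorrectly written as -1: the term (θ**4 + 3*θ**2)/(θ**2 + 1)**2 was incorrectly written as (θ**4 + 3*θ**2)/(θ**2 + 1)
The later steps are derived from this incorrect expression, so the error originates in Step 3.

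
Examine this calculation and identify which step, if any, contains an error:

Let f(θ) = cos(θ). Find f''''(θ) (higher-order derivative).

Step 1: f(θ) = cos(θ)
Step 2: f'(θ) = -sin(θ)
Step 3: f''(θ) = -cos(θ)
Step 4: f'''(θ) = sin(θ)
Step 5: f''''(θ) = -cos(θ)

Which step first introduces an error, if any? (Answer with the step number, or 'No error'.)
Step 5

Step 5 is incorrect due to a sign flip.
The step shows: -cos(θ)
The correct value should be: cos(θ)

Explanation: The sign of the whole expression was flipped: the term cos(θ) was incorrectly written as -cos(θ)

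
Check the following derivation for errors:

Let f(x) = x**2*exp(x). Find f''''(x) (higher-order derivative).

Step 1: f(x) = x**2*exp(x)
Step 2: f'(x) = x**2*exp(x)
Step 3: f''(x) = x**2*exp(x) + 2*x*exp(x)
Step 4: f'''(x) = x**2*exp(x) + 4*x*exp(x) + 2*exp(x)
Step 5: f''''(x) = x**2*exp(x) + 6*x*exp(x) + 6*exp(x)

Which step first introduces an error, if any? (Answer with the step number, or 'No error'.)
Step 2

Step 2 is incorrect due to a dropped term.
The step shows: x**2*exp(x)
The correct value should be: x**2*exp(x) + 2*x*exp(x)

Explanation: A term was dropped: the term 2*x*exp(x) was incorrectly omitted
The later steps are derived from this incorrect expression, so the error originates in Step 2.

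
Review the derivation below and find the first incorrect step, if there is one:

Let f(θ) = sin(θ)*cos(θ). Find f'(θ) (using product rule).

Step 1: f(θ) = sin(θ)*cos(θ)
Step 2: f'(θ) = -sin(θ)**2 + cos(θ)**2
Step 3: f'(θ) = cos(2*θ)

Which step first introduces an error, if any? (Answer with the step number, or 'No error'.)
No error

All steps in this derivation are correct.
The final answer f'(θ) = cos(2*θ) is valid.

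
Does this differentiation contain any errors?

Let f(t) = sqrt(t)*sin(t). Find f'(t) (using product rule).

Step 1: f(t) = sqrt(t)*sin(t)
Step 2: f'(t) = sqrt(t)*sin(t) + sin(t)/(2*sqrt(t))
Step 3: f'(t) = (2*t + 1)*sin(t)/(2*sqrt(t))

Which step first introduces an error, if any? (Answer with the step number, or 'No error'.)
Step 2

Step 2 is incorrect due to a wrong trig function.
The step shows: sqrt(t)*sin(t) + sin(t)/(2*sqrt(t))
The correct value should be: sqrt(t)*cos(t) + sin(t)/(2*sqrt(t))

Explanation: cos(t) was incorrectly written as sin(t): the term sqrt(t)*cos(t) was incorrectly written as sqrt(t)*sin(t)
The later steps are derived from this incorrect expression, so the error originates in Step 2.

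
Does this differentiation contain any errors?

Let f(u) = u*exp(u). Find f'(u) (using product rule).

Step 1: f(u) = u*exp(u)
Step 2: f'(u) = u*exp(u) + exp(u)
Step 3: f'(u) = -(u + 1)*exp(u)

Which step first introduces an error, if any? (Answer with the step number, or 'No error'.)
Step 3

Step 3 is incorrect due to a sign flip.
The step shows: -(u + 1)*exp(u)
The correct value should be: (u + 1)*exp(u)

Explanation: The sign of the whole expression was flipped: the term (u + 1)*exp(u) was incorrectly written as -(u + 1)*exp(u)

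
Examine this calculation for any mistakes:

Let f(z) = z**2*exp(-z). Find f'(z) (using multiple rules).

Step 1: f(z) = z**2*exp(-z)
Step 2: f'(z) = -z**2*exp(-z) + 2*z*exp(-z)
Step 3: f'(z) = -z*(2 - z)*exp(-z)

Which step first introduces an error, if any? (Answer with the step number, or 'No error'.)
Step 3

Step 3 is incorrect due to a sign flip.
The step shows: -z*(2 - z)*exp(-z)
The correct value should be: z*(2 - z)*exp(-z)

Explanation: The sign of the whole expression was flipped: the term z*(2 - z)*exp(-z) was incorrectly written as -z*(2 - z)*exp(-z)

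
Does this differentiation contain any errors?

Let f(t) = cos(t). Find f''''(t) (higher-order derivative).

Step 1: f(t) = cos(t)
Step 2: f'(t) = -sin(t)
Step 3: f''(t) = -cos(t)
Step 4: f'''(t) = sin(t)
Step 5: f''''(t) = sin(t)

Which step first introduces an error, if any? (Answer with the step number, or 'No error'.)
Step 5

Step 5 is incorrect due to a wrong trig function.
The step shows: sin(t)
The correct value should be: cos(t)

Explanation: cos(t) was incorrectly written as sin(t): the term cos(t) was incorrectly written as sin(t)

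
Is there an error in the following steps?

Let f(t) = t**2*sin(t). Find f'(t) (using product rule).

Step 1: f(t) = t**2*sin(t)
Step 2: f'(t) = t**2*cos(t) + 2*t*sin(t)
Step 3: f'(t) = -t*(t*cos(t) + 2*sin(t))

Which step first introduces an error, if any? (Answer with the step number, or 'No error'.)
Step 3

Step 3 is incorrect due to a sign flip.
The step shows: -t*(t*cos(t) + 2*sin(t))
The correct value should be: t*(t*cos(t) + 2*sin(t))

Explanation: The sign of the whole expression was flipped: the term t*(t*cos(t) + 2*sin(t)) was incorrectly written as -t*(t*cos(t) + 2*sin(t))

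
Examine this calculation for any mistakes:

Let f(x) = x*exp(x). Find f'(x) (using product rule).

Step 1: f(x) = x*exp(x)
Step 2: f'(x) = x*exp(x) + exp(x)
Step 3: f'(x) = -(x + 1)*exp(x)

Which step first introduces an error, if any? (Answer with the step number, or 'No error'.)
Step 3

Step 3 is incorrect due to a sign flip.
The step shows: -(x + 1)*exp(x)
The correct value should be: (x + 1)*exp(x)

Explanation: The sign of the whole expression was flipped: the term (x + 1)*exp(x) was incorrectly written as -(x + 1)*exp(x)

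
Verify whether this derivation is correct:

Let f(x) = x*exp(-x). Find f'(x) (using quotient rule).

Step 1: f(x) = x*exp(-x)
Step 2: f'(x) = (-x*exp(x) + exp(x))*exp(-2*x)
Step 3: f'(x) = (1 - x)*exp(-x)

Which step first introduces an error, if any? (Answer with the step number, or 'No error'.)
No error

All steps in this derivation are correct.
The final answer f'(x) = (1 - x)*exp(-x) is valid.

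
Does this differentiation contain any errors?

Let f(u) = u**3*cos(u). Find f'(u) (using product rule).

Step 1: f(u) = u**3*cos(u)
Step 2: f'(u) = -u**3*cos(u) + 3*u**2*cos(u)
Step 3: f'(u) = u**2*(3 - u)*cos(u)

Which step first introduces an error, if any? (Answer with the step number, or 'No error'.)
Step 2

Step 2 is incorrect due to a wrong trig function.
The step shows: -u**3*cos(u) + 3*u**2*cos(u)
The correct value should be: -u**3*sin(u) + 3*u**2*cos(u)

Explanation: sin(u) was incorrectly written as cos(u): the term -u**3*sin(u) was incorrectly written as -u**3*cos(u)
The later steps are derived from this incorrect expression, so the error originates in Step 2.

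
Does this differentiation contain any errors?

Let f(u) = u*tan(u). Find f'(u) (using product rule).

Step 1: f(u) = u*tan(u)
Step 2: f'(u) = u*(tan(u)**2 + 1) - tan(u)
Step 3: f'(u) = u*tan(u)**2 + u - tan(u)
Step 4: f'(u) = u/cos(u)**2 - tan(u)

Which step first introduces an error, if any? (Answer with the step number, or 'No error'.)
Step 2

Step 2 is incorrect due to a sign flip.
The step shows: u*(tan(u)**2 + 1) - tan(u)
The correct value should be: u*(tan(u)**2 + 1) + tan(u)

Explanation: The sign of one term was flipped: the term tan(u) was incorrectly written as -tan(u)
The later steps are derived from this incorrect expression, so the error originates in Step 2.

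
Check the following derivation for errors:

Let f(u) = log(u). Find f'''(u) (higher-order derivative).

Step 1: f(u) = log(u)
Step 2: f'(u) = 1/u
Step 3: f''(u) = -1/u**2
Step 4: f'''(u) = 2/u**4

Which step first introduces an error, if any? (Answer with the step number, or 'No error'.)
Step 4

Step 4 is incorrect due to a wrong exponent.
The step shows: 2/u**4
The correct value should be: 2/u**3

Explanation: The exponent -3 on u was incorrectly written as -4: the term 2/u**3 was incorrectly written as 2/u**4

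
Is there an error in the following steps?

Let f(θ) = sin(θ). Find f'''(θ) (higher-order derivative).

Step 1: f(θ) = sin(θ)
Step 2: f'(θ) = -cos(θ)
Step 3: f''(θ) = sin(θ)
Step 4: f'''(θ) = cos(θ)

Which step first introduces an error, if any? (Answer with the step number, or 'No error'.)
Step 2

Step 2 is incorrect due to a sign flip.
The step shows: -cos(θ)
The correct value should be: cos(θ)

Explanation: The sign of the whole expression was flipped: the term cos(θ) was incorrectly written as -cos(θ)
The later steps are derived from this incorrect expression, so the error originates in Step 2.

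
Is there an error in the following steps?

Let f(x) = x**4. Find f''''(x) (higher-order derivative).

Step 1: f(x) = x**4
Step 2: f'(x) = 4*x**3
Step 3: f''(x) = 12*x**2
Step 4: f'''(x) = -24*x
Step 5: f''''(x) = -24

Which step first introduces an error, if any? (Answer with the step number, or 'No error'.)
Step 4

Step 4 is incorrect due to a sign flip.
The step shows: -24*x
The correct value should be: 24*x

Explanation: The sign of the whole expression was flipped: the term 24*x was incorrectly written as -24*x
The later steps are derived from this incorrect expression, so the error originates in Step 4.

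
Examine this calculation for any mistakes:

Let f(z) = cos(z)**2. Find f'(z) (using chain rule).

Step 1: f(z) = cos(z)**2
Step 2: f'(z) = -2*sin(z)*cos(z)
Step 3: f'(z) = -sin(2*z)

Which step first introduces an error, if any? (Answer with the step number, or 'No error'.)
No error

All steps in this derivation are correct.
The final answer f'(z) = -sin(2*z) is valid.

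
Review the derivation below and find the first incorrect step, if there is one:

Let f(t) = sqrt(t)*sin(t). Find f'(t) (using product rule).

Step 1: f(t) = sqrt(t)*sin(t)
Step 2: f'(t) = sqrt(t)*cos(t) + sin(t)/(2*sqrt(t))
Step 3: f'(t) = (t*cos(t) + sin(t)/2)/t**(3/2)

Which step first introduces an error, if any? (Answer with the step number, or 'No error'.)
Step 3

Step 3 is incorrect due to a wrong exponent.
The step shows: (t*cos(t) + sin(t)/2)/t**(3/2)
The correct value should be: (t*cos(t) + sin(t)/2)/sqrt(t)

Explanation: The exponent -1/2 on t was incorrectly written as -3/2: the term (t*cos(t) + sin(t)/2)/sqrt(t) was incorrectly written as (t*cos(t) + sin(t)/2)/t**(3/2)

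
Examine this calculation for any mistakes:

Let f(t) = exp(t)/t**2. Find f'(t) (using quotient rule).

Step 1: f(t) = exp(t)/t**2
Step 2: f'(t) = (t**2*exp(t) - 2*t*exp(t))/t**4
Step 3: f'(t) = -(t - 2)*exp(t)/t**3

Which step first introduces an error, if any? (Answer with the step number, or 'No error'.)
Step 3

Step 3 is incorrect due to a sign flip.
The step shows: -(t - 2)*exp(t)/t**3
The correct value should be: (t - 2)*exp(t)/t**3

Explanation: The sign of the whole expression was flipped: the term (t - 2)*exp(t)/t**3 was incorrectly written as -(t - 2)*exp(t)/t**3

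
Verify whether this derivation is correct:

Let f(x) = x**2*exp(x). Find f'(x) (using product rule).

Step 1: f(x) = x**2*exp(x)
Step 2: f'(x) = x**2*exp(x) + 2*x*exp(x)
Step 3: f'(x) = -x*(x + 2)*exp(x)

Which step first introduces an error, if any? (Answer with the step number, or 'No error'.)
Step 3

Step 3 is incorrect due to a sign flip.
The step shows: -x*(x + 2)*exp(x)
The correct value should be: x*(x + 2)*exp(x)

Explanation: The sign of the whole expression was flipped: the term x*(x + 2)*exp(x) was incorrectly written as -x*(x + 2)*exp(x)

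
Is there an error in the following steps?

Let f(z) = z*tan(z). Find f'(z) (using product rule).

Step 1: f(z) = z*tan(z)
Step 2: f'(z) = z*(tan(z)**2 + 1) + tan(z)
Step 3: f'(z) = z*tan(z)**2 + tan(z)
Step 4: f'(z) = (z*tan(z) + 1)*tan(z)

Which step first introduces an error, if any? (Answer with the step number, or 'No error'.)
Step 3

Step 3 is incorrect due to a dropped term.
The step shows: z*tan(z)**2 + tan(z)
The correct value should be: z*tan(z)**2 + z + tan(z)

Explanation: A term was dropped: the term z was incorrectly omitted
The later steps are derived from this incorrect expression, so the error originates in Step 3.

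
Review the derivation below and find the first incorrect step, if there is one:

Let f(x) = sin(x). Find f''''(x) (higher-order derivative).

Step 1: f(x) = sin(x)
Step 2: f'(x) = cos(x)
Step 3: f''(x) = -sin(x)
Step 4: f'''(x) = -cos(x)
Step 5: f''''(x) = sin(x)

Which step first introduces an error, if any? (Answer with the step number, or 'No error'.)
No error

All steps in this derivation are correct.
The final answer f''''(x) = sin(x) is valid.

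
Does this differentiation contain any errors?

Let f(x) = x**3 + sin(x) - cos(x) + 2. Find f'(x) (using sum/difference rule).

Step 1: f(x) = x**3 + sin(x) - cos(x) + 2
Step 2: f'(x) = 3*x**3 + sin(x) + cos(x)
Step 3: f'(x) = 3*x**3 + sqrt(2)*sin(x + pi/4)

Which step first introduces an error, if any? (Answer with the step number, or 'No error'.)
Step 2

Step 2 is incorrect due to a wrong exponent.
The step shows: 3*x**3 + sin(x) + cos(x)
The correct value should be: 3*x**2 + sin(x) + cos(x)

Explanation: The exponent 2 on x was incorrectly written as 3: the term 3*x**2 was incorrectly written as 3*x**3
The later steps are derived from this incorrect expression, so the error originates in Step 2.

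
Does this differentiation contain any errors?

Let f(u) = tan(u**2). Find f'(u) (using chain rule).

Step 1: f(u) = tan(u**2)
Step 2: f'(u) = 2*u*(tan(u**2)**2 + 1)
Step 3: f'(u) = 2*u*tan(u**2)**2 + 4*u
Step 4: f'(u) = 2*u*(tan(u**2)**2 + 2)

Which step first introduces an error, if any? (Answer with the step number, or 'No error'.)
Step 3

Step 3 is incorrect due to a wrong coefficient.
The step shows: 2*u*tan(u**2)**2 + 4*u
The correct value should be: 2*u*tan(u**2)**2 + 2*u

Explanation: The coefficient 2 was incorrectly written as 4: the term 2*u was incorrectly written as 4*u
The later steps are derived from this incorrect expression, so the error originates in Step 3.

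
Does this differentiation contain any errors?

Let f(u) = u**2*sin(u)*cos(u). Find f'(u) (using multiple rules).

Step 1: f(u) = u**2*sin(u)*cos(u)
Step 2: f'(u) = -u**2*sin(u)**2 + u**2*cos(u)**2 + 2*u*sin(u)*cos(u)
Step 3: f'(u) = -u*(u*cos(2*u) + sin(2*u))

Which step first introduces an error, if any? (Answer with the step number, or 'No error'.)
Step 3

Step 3 is incorrect due to a sign flip.
The step shows: -u*(u*cos(2*u) + sin(2*u))
The correct value should be: u*(u*cos(2*u) + sin(2*u))

Explanation: The sign of the whole expression was flipped: the term u*(u*cos(2*u) + sin(2*u)) was incorrectly written as -u*(u*cos(2*u) + sin(2*u))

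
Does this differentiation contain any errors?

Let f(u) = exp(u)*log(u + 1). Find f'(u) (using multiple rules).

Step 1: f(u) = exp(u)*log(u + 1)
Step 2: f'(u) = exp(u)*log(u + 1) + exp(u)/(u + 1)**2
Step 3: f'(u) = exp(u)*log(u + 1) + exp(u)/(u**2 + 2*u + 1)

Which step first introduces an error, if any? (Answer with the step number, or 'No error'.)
Step 2

Step 2 is incorrect due to a wrong exponent.
The step shows: exp(u)*log(u + 1) + exp(u)/(u + 1)**2
The correct value should be: exp(u)*log(u + 1) + exp(u)/(u + 1)

Explanation: The exponent -1 on u + 1 was incorrectly written as -2: the term exp(u)/(u + 1) was incorrectly written as exp(u)/(u + 1)**2
The later steps are derived from this incorrect expression, so the error originates in Step 2.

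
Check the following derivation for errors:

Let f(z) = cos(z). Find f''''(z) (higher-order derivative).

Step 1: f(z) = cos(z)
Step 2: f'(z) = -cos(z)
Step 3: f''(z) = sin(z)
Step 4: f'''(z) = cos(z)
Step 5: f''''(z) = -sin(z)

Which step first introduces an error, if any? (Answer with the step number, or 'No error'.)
Step 2

Step 2 is incorrect due to a wrong trig function.
The step shows: -cos(z)
The correct value should be: -sin(z)

Explanation: sin(z) was incorrectly written as cos(z): the term -sin(z) was incorrectly written as -cos(z)
The later steps are derived from this incorrect expression, so the error originates in Step 2.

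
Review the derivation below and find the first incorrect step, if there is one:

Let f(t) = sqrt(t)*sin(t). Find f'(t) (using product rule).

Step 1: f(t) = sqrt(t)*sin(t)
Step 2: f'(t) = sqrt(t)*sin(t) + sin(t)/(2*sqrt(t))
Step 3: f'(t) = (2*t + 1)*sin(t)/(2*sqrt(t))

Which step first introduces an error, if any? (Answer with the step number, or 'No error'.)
Step 2

Step 2 is incorrect due to a wrong trig function.
The step shows: sqrt(t)*sin(t) + sin(t)/(2*sqrt(t))
The correct value should be: sqrt(t)*cos(t) + sin(t)/(2*sqrt(t))

Explanation: cos(t) was incorrectly written as sin(t): the term sqrt(t)*cos(t) was incorrectly written as sqrt(t)*sin(t)
The later steps are derived from this incorrect expression, so the error originates in Step 2.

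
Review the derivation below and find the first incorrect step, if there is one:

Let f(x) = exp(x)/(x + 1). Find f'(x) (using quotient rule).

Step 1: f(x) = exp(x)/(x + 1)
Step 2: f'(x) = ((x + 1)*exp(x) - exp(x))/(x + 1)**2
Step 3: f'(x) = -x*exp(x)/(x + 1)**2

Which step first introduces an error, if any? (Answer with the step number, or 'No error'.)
Step 3

Step 3 is incorrect due to a sign flip.
The step shows: -x*exp(x)/(x + 1)**2
The correct value should be: x*exp(x)/(x + 1)**2

Explanation: The sign of the whole expression was flipped: the term x*exp(x)/(x + 1)**2 was incorrectly written as -x*exp(x)/(x + 1)**2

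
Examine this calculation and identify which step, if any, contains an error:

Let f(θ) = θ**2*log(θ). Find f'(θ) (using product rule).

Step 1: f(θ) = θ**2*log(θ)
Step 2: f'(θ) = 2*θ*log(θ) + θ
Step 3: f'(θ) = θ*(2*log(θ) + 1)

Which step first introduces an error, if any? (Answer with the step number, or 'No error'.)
No error

All steps in this derivation are correct.
The final answer f'(θ) = θ*(2*log(θ) + 1) is valid.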